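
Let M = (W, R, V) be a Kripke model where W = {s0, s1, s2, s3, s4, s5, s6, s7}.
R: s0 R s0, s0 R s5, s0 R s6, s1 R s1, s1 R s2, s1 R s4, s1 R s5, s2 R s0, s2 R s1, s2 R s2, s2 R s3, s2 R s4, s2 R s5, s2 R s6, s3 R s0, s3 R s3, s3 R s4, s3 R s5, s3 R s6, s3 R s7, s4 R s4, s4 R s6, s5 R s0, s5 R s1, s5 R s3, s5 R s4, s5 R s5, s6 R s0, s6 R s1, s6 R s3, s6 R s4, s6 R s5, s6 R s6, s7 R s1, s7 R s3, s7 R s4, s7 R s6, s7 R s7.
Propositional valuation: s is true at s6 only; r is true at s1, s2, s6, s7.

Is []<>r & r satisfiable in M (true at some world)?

Yes

Let φ = []<>r & r. Evaluate φ at each world:
  s0 (successors {s0, s5, s6}): φ is false.
  s1 (successors {s1, s2, s4, s5}): φ is true.
  s2 (successors {s0, s1, s2, s3, s4, s5, s6}): φ is true.
  s3 (successors {s0, s3, s4, s5, s6, s7}): φ is false.
  s4 (successors {s4, s6}): φ is false.
  s5 (successors {s0, s1, s3, s4, s5}): φ is false.
  s6 (successors {s0, s1, s3, s4, s5, s6}): φ is true.
  s7 (successors {s1, s3, s4, s6, s7}): φ is true.
Detail at s1 (witness):
  At s1: []<>r is true, r is true, so []<>r & r is true.
    At s1: []<>r requires <>r at every successor {s1, s2, s4, s5}.
      At s1: <>r is true.
      At s2: <>r is true.
      At s4: <>r is true.
      At s5: <>r is true.
    So []<>r is true at s1.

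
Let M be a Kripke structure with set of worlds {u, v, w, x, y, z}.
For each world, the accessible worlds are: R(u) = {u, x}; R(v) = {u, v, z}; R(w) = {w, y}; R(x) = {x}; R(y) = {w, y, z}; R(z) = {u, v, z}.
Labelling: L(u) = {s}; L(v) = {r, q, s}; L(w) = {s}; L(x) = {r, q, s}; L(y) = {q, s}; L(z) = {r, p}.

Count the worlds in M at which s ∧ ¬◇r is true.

Let φ = s ∧ ¬◇r. Evaluate φ at each world:
  u (successors {u, x}): φ is false.
  v (successors {u, v, z}): φ is false.
  w (successors {w, y}): φ is true.
  x (successors {x}): φ is false.
  y (successors {w, y, z}): φ is false.
  z (successors {u, v, z}): φ is false.
For instance, at y:
  At y: s is true, ¬◇r is false, so s ∧ ¬◇r is false.
    At y: ◇r is true, so ¬◇r is false.
      At y: ◇r requires r at some successor in {w, y, z}.
        r holds at z, so ◇r is true at y.
Satisfying worlds: {w}

1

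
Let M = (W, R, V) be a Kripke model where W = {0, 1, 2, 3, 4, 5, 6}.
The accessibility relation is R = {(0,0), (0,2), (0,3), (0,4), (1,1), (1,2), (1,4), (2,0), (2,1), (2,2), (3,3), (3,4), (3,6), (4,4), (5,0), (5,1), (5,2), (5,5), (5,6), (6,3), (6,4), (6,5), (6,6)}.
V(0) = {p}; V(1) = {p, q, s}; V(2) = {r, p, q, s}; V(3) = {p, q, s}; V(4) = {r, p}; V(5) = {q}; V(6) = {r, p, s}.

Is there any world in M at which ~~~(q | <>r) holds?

Let φ = ~~~(q | <>r). Evaluate φ at each world:
  0 (successors {0, 2, 3, 4}): φ is false.
  1 (successors {1, 2, 4}): φ is false.
  2 (successors {0, 1, 2}): φ is false.
  3 (successors {3, 4, 6}): φ is false.
  4 (successors {4}): φ is false.
  5 (successors {0, 1, 2, 5, 6}): φ is false.
  6 (successors {3, 4, 5, 6}): φ is false.
For instance, at 3:
  At 3: ~~(q | <>r) is true, so ~~~(q | <>r) is false.
    At 3: ~(q | <>r) is false, so ~~(q | <>r) is true.
      At 3: q | <>r is true, so ~(q | <>r) is false.

No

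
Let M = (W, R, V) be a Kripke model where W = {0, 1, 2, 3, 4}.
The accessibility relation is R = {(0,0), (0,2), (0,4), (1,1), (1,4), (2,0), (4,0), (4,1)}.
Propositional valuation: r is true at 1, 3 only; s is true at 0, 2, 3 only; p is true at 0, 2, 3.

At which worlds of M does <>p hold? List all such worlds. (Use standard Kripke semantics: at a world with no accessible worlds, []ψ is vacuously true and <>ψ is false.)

0, 2, 4

Recall that <>ψ holds at a world iff ψ holds at some accessible world.
Let φ = <>p. Evaluate φ at each world:
  0 (successors {0, 2, 4}): φ is true.
  1 (successors {1, 4}): φ is false.
  2 (successors {0}): φ is true.
  3 (successors ∅): φ is false.
  4 (successors {0, 1}): φ is true.
For instance, at 2:
  At 2: <>p requires p at some successor in {0}.
    p holds at 0, so <>p is true at 2.
Satisfying worlds: {0, 2, 4}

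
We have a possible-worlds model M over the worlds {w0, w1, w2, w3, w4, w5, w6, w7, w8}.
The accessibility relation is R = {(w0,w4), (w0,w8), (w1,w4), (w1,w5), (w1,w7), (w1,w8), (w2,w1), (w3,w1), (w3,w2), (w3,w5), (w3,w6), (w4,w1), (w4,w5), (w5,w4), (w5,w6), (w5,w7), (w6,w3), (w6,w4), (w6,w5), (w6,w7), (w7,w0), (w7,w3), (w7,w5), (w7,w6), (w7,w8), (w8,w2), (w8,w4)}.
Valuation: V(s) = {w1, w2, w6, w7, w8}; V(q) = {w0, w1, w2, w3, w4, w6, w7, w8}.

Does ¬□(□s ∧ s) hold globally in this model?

Yes

Let φ = ¬□(□s ∧ s). Evaluate φ at each world:
  w0 (successors {w4, w8}): φ is true.
  w1 (successors {w4, w5, w7, w8}): φ is true.
  w2 (successors {w1}): φ is true.
  w3 (successors {w1, w2, w5, w6}): φ is true.
  w4 (successors {w1, w5}): φ is true.
  w5 (successors {w4, w6, w7}): φ is true.
  w6 (successors {w3, w4, w5, w7}): φ is true.
  w7 (successors {w0, w3, w5, w6, w8}): φ is true.
  w8 (successors {w2, w4}): φ is true.
For instance, at w4:
  At w4: □(□s ∧ s) is false, so ¬□(□s ∧ s) is true.
    At w4: □(□s ∧ s) requires □s ∧ s at every successor {w1, w5}.
      □s ∧ s fails at w1, so □(□s ∧ s) is false at w4.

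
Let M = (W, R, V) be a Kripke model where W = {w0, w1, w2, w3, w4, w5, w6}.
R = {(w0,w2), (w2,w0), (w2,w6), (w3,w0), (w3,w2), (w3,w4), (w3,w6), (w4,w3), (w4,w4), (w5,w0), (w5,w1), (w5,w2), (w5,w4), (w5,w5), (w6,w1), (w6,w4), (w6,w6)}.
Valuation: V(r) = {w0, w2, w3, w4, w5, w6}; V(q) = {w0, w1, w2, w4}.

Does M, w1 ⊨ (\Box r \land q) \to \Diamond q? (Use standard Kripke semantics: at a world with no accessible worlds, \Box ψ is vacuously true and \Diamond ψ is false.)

At w1: \Box r \land q is true, \Diamond q is false, so (\Box r \land q) \to \Diamond q is false.
  At w1: \Box r is true, q is true, so \Box r \land q is true.
    At w1: no accessible worlds, so \Box r holds vacuously.
  At w1: no accessible worlds, so \Diamond q is false.

No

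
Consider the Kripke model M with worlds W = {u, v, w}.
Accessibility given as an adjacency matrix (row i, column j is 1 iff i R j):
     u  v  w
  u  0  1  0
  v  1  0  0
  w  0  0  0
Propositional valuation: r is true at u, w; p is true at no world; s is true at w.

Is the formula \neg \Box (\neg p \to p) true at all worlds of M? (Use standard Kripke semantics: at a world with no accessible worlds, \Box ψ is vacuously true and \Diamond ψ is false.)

No

Let φ = \neg \Box (\neg p \to p). Evaluate φ at each world:
  u (successors {v}): φ is true.
  v (successors {u}): φ is true.
  w (successors ∅): φ is false.
Detail at w (counterexample):
  At w: \Box (\neg p \to p) is true, so \neg \Box (\neg p \to p) is false.
    At w: no accessible worlds, so \Box (\neg p \to p) holds vacuously.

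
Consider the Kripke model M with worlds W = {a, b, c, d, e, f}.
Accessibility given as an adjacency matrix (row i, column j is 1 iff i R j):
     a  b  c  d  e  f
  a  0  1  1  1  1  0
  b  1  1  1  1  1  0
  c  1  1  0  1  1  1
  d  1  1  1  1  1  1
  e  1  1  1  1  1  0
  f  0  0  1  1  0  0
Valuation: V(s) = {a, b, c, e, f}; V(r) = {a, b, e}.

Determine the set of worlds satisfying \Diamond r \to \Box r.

f

Recall that \Box ψ holds at a world iff ψ holds at every accessible world, and \Diamond ψ holds iff ψ holds at some accessible world.
Let φ = \Diamond r \to \Box r. Evaluate φ at each world:
  a (successors {b, c, d, e}): φ is false.
  b (successors {a, b, c, d, e}): φ is false.
  c (successors {a, b, d, e, f}): φ is false.
  d (successors {a, b, c, d, e, f}): φ is false.
  e (successors {a, b, c, d, e}): φ is false.
  f (successors {c, d}): φ is true.
For instance, at e:
  At e: \Diamond r is true, \Box r is false, so \Diamond r \to \Box r is false.
    At e: \Diamond r requires r at some successor in {a, b, c, d, e}.
      r holds at a, so \Diamond r is true at e.
    At e: \Box r requires r at every successor {a, b, c, d, e}.
      r fails at c, so \Box r is false at e.
Satisfying worlds: {f}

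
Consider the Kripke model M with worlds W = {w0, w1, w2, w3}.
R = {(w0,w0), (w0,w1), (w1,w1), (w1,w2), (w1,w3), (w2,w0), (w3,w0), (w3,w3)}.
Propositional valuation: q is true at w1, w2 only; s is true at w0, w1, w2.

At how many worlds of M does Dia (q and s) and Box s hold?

1

Let φ = Dia (q and s) and Box s. Evaluate φ at each world:
  w0 (successors {w0, w1}): φ is true.
  w1 (successors {w1, w2, w3}): φ is false.
  w2 (successors {w0}): φ is false.
  w3 (successors {w0, w3}): φ is false.
For instance, at w0:
  At w0: Dia (q and s) is true, Box s is true, so Dia (q and s) and Box s is true.
    At w0: Dia (q and s) requires q and s at some successor in {w0, w1}.
      q and s holds at w1, so Dia (q and s) is true at w0.
    At w0: Box s requires s at every successor {w0, w1}.
      At w0: s is true.
      At w1: s is true.
    So Box s is true at w0.
Satisfying worlds: {w0}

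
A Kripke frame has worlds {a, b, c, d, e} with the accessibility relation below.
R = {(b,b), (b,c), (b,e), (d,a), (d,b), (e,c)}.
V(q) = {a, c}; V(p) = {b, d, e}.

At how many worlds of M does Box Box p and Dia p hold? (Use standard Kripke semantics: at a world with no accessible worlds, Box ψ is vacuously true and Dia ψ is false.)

Let φ = Box Box p and Dia p. Evaluate φ at each world:
  a (successors ∅): φ is false.
  b (successors {b, c, e}): φ is false.
  c (successors ∅): φ is false.
  d (successors {a, b}): φ is false.
  e (successors {c}): φ is false.
For instance, at b:
  At b: Box Box p is false, Dia p is true, so Box Box p and Dia p is false.
    At b: Box Box p requires Box p at every successor {b, c, e}.
      Box p fails at b, so Box Box p is false at b.
    At b: Dia p requires p at some successor in {b, c, e}.
      p holds at b, so Dia p is true at b.
Satisfying worlds: none.

0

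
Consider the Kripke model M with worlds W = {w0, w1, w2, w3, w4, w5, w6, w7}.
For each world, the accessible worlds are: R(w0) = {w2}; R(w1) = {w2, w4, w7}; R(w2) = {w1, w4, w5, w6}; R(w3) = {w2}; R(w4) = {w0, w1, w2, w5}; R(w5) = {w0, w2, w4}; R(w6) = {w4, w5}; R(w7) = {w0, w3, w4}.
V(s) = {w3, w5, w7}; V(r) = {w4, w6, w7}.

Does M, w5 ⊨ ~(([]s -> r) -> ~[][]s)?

No

At w5: ([]s -> r) -> ~[][]s is true, so ~(([]s -> r) -> ~[][]s) is false.
  At w5: []s -> r is true, ~[][]s is true, so ([]s -> r) -> ~[][]s is true.
    At w5: []s is false, r is false, so []s -> r is true.
      At w5: []s requires s at every successor {w0, w2, w4}.
        s fails at w0, so []s is false at w5.
    At w5: [][]s is false, so ~[][]s is true.
      At w5: [][]s requires []s at every successor {w0, w2, w4}.
        []s fails at w0, so [][]s is false at w5.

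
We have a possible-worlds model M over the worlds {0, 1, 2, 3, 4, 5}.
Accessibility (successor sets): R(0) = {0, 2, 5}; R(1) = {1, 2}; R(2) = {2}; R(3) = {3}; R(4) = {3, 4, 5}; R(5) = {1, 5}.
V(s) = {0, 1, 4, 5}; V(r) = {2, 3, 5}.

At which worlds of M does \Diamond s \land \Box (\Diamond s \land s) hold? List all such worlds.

5

Let φ = \Diamond s \land \Box (\Diamond s \land s). Evaluate φ at each world:
  0 (successors {0, 2, 5}): φ is false.
  1 (successors {1, 2}): φ is false.
  2 (successors {2}): φ is false.
  3 (successors {3}): φ is false.
  4 (successors {3, 4, 5}): φ is false.
  5 (successors {1, 5}): φ is true.
For instance, at 5:
  At 5: \Diamond s is true, \Box (\Diamond s \land s) is true, so \Diamond s \land \Box (\Diamond s \land s) is true.
    At 5: \Diamond s requires s at some successor in {1, 5}.
      s holds at 1, so \Diamond s is true at 5.
    At 5: \Box (\Diamond s \land s) requires \Diamond s \land s at every successor {1, 5}.
      At 1: \Diamond s \land s is true.
      At 5: \Diamond s \land s is true.
    So \Box (\Diamond s \land s) is true at 5.
Satisfying worlds: {5}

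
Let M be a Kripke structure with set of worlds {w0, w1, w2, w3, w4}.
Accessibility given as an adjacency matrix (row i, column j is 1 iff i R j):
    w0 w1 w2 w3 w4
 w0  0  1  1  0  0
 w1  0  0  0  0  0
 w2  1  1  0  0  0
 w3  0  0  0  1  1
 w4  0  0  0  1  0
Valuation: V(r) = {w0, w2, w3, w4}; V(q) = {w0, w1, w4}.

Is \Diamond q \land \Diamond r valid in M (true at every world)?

No

Recall that \Diamond ψ holds at a world iff ψ holds at some accessible world.
Let φ = \Diamond q \land \Diamond r. Evaluate φ at each world:
  w0 (successors {w1, w2}): φ is true.
  w1 (successors ∅): φ is false.
  w2 (successors {w0, w1}): φ is true.
  w3 (successors {w3, w4}): φ is true.
  w4 (successors {w3}): φ is false.
Detail at w1 (counterexample):
  At w1: \Diamond q is false, \Diamond r is false, so \Diamond q \land \Diamond r is false.
    At w1: no accessible worlds, so \Diamond q is false.
    At w1: no accessible worlds, so \Diamond r is false.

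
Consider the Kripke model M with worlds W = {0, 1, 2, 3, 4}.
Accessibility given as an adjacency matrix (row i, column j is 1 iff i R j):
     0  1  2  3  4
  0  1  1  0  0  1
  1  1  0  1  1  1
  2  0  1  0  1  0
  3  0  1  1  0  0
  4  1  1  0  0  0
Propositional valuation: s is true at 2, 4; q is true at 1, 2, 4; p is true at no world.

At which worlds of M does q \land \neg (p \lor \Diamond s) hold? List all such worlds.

2, 4

Let φ = q \land \neg (p \lor \Diamond s). Evaluate φ at each world:
  0 (successors {0, 1, 4}): φ is false.
  1 (successors {0, 2, 3, 4}): φ is false.
  2 (successors {1, 3}): φ is true.
  3 (successors {1, 2}): φ is false.
  4 (successors {0, 1}): φ is true.
For instance, at 1:
  At 1: q is true, \neg (p \lor \Diamond s) is false, so q \land \neg (p \lor \Diamond s) is false.
    At 1: p \lor \Diamond s is true, so \neg (p \lor \Diamond s) is false.
      At 1: p is false, \Diamond s is true, so p \lor \Diamond s is true.
Satisfying worlds: {2, 4}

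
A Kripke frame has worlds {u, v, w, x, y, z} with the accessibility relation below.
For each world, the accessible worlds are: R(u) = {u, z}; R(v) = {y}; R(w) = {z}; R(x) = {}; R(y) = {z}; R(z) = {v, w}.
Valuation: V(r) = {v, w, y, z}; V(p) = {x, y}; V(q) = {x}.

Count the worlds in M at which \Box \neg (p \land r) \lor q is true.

Let φ = \Box \neg (p \land r) \lor q. Evaluate φ at each world:
  u (successors {u, z}): φ is true.
  v (successors {y}): φ is false.
  w (successors {z}): φ is true.
  x (successors ∅): φ is true.
  y (successors {z}): φ is true.
  z (successors {v, w}): φ is true.
For instance, at z:
  At z: \Box \neg (p \land r) is true, q is false, so \Box \neg (p \land r) \lor q is true.
    At z: \Box \neg (p \land r) requires \neg (p \land r) at every successor {v, w}.
      At v: \neg (p \land r) is true.
      At w: \neg (p \land r) is true.
    So \Box \neg (p \land r) is true at z.
Satisfying worlds: {u, w, x, y, z}

5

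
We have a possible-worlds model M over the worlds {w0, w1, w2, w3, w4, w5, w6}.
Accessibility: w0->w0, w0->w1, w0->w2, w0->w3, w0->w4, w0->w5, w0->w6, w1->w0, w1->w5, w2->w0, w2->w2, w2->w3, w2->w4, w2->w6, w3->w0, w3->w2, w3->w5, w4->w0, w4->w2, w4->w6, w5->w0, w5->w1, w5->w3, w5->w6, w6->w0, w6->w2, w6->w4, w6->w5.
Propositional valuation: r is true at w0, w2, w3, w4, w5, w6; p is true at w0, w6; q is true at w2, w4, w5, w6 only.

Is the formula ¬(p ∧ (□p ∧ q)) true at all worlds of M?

Yes

Recall that □ψ holds at a world iff ψ holds at every accessible world, and ◇ψ holds iff ψ holds at some accessible world.
Let φ = ¬(p ∧ (□p ∧ q)). Evaluate φ at each world:
  w0 (successors {w0, w1, w2, w3, w4, w5, w6}): φ is true.
  w1 (successors {w0, w5}): φ is true.
  w2 (successors {w0, w2, w3, w4, w6}): φ is true.
  w3 (successors {w0, w2, w5}): φ is true.
  w4 (successors {w0, w2, w6}): φ is true.
  w5 (successors {w0, w1, w3, w6}): φ is true.
  w6 (successors {w0, w2, w4, w5}): φ is true.
For instance, at w3:
  At w3: p ∧ (□p ∧ q) is false, so ¬(p ∧ (□p ∧ q)) is true.
    At w3: p is false, □p ∧ q is false, so p ∧ (□p ∧ q) is false.
      At w3: □p is false, q is false, so □p ∧ q is false.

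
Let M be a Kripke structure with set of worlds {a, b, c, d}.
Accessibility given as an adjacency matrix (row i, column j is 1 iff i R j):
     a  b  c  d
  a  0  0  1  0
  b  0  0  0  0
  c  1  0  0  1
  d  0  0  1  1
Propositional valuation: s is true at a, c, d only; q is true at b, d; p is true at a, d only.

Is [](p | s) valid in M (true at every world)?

Let φ = [](p | s). Evaluate φ at each world:
  a (successors {c}): φ is true.
  b (successors ∅): φ is true.
  c (successors {a, d}): φ is true.
  d (successors {c, d}): φ is true.
For instance, at c:
  At c: [](p | s) requires p | s at every successor {a, d}.
    At a: p | s is true.
    At d: p | s is true.
  So [](p | s) is true at c.

Yes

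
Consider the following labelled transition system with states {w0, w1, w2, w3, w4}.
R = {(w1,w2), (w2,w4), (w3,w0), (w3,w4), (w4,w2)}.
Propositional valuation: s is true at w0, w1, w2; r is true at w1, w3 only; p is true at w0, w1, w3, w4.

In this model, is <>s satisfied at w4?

Recall that <>ψ holds at a world iff ψ holds at some accessible world.
At w4: <>s requires s at some successor in {w2}.
  s holds at w2, so <>s is true at w4.

Yes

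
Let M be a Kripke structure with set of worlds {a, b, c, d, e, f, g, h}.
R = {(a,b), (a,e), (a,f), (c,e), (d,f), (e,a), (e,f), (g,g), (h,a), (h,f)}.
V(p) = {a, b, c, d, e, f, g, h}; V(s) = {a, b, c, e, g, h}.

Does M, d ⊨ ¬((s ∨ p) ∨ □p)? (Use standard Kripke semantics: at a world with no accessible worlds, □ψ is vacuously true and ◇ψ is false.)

No

At d: (s ∨ p) ∨ □p is true, so ¬((s ∨ p) ∨ □p) is false.
  At d: s ∨ p is true, □p is true, so (s ∨ p) ∨ □p is true.
    At d: □p requires p at every successor {f}.
      At f: p is true.
    So □p is true at d.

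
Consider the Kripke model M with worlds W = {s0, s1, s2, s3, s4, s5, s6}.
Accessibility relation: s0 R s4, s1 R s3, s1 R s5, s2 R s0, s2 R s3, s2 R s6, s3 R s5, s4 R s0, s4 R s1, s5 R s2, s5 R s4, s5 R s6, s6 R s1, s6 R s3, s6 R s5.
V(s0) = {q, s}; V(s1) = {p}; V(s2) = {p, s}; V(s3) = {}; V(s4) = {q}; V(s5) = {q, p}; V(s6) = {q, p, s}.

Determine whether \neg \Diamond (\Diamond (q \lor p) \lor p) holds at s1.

At s1: \Diamond (\Diamond (q \lor p) \lor p) is true, so \neg \Diamond (\Diamond (q \lor p) \lor p) is false.
  At s1: \Diamond (\Diamond (q \lor p) \lor p) requires \Diamond (q \lor p) \lor p at some successor in {s3, s5}.
    \Diamond (q \lor p) \lor p holds at s3, so \Diamond (\Diamond (q \lor p) \lor p) is true at s1.
      At s3: \Diamond (q \lor p) is true, p is false, so \Diamond (q \lor p) \lor p is true.

No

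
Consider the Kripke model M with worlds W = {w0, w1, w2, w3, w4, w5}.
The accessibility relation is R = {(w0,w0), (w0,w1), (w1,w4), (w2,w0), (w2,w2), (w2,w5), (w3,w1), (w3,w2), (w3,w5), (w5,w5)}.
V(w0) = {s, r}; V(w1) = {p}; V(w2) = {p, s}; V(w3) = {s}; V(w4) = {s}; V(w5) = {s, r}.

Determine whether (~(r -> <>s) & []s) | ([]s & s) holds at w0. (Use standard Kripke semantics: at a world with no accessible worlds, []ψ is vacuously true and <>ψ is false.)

At w0: ~(r -> <>s) & []s is false, []s & s is false, so (~(r -> <>s) & []s) | ([]s & s) is false.
  At w0: ~(r -> <>s) is false, []s is false, so ~(r -> <>s) & []s is false.
    At w0: r -> <>s is true, so ~(r -> <>s) is false.
      At w0: r is true, <>s is true, so r -> <>s is true.
    At w0: []s requires s at every successor {w0, w1}.
      s fails at w1, so []s is false at w0.
  At w0: []s is false, s is true, so []s & s is false.
    At w0: []s requires s at every successor {w0, w1}.
      s fails at w1, so []s is false at w0.

No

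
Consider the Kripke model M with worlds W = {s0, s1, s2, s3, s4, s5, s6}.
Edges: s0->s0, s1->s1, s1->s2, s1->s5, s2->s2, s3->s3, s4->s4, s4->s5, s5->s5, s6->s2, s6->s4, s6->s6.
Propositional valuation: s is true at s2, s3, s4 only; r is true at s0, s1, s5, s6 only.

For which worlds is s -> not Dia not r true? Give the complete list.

s0, s1, s5, s6

Let φ = s -> not Dia not r. Evaluate φ at each world:
  s0 (successors {s0}): φ is true.
  s1 (successors {s1, s2, s5}): φ is true.
  s2 (successors {s2}): φ is false.
  s3 (successors {s3}): φ is false.
  s4 (successors {s4, s5}): φ is false.
  s5 (successors {s5}): φ is true.
  s6 (successors {s2, s4, s6}): φ is true.
For instance, at s5:
  At s5: s is false, not Dia not r is true, so s -> not Dia not r is true.
    At s5: Dia not r is false, so not Dia not r is true.
      At s5: Dia not r requires not r at some successor in {s5}.
        At s5: not r is false.
      So Dia not r is false at s5.
Satisfying worlds: {s0, s1, s5, s6}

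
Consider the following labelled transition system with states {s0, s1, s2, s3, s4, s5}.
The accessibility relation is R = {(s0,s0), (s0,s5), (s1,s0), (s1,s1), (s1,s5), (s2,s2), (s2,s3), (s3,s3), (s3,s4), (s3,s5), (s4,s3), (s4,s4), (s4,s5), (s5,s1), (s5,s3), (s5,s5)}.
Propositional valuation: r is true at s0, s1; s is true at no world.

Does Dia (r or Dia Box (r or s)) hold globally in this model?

No

Recall that Box ψ holds at a world iff ψ holds at every accessible world, and Dia ψ holds iff ψ holds at some accessible world.
Let φ = Dia (r or Dia Box (r or s)). Evaluate φ at each world:
  s0 (successors {s0, s5}): φ is true.
  s1 (successors {s0, s1, s5}): φ is true.
  s2 (successors {s2, s3}): φ is false.
  s3 (successors {s3, s4, s5}): φ is false.
  s4 (successors {s3, s4, s5}): φ is false.
  s5 (successors {s1, s3, s5}): φ is true.
Detail at s2 (counterexample):
  At s2: Dia (r or Dia Box (r or s)) requires r or Dia Box (r or s) at some successor in {s2, s3}.
    At s2: r or Dia Box (r or s) is false.
    At s3: r or Dia Box (r or s) is false.
  So Dia (r or Dia Box (r or s)) is false at s2.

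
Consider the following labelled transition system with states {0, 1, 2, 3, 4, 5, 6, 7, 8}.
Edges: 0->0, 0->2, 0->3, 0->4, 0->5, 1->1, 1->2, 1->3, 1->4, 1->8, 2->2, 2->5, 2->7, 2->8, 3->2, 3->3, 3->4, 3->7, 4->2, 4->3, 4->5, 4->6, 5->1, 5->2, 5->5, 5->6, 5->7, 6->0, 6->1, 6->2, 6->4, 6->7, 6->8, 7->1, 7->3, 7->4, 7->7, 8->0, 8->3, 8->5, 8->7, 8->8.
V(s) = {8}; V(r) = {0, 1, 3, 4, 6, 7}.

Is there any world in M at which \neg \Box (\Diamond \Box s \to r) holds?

No

Let φ = \neg \Box (\Diamond \Box s \to r). Evaluate φ at each world:
  0 (successors {0, 2, 3, 4, 5}): φ is false.
  1 (successors {1, 2, 3, 4, 8}): φ is false.
  2 (successors {2, 5, 7, 8}): φ is false.
  3 (successors {2, 3, 4, 7}): φ is false.
  4 (successors {2, 3, 5, 6}): φ is false.
  5 (successors {1, 2, 5, 6, 7}): φ is false.
  6 (successors {0, 1, 2, 4, 7, 8}): φ is false.
  7 (successors {1, 3, 4, 7}): φ is false.
  8 (successors {0, 3, 5, 7, 8}): φ is false.
For instance, at 7:
  At 7: \Box (\Diamond \Box s \to r) is true, so \neg \Box (\Diamond \Box s \to r) is false.
    At 7: \Box (\Diamond \Box s \to r) requires \Diamond \Box s \to r at every successor {1, 3, 4, 7}.
      At 1: \Diamond \Box s \to r is true.
      At 3: \Diamond \Box s \to r is true.
      At 4: \Diamond \Box s \to r is true.
      At 7: \Diamond \Box s \to r is true.
    So \Box (\Diamond \Box s \to r) is true at 7.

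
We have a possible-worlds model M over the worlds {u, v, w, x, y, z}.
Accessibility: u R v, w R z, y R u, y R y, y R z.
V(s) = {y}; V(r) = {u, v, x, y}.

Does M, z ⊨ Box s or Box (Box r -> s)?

Yes

At z: Box s is true, Box (Box r -> s) is true, so Box s or Box (Box r -> s) is true.
  At z: no accessible worlds, so Box s holds vacuously.
  At z: no accessible worlds, so Box (Box r -> s) holds vacuously.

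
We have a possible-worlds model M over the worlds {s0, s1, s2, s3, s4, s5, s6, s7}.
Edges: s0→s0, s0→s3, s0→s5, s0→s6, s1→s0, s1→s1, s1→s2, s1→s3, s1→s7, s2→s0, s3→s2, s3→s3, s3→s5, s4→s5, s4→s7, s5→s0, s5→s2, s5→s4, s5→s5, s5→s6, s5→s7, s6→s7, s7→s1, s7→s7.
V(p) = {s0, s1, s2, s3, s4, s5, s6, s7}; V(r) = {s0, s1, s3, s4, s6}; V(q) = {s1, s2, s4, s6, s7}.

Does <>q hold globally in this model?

Let φ = <>q. Evaluate φ at each world:
  s0 (successors {s0, s3, s5, s6}): φ is true.
  s1 (successors {s0, s1, s2, s3, s7}): φ is true.
  s2 (successors {s0}): φ is false.
  s3 (successors {s2, s3, s5}): φ is true.
  s4 (successors {s5, s7}): φ is true.
  s5 (successors {s0, s2, s4, s5, s6, s7}): φ is true.
  s6 (successors {s7}): φ is true.
  s7 (successors {s1, s7}): φ is true.
Detail at s2 (counterexample):
  At s2: <>q requires q at some successor in {s0}.
    At s0: q is false.
  So <>q is false at s2.

No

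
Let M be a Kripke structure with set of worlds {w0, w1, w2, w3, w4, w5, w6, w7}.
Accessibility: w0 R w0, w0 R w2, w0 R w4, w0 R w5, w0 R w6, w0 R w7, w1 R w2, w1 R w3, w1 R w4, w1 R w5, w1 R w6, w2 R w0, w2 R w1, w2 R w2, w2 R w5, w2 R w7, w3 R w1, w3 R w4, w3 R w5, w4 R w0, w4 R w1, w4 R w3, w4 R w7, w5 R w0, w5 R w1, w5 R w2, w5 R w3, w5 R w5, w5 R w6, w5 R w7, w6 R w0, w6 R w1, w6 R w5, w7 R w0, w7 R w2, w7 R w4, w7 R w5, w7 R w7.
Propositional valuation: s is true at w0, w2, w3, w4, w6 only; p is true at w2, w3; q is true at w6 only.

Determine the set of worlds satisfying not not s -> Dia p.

w0, w1, w2, w4, w5, w7

Let φ = not not s -> Dia p. Evaluate φ at each world:
  w0 (successors {w0, w2, w4, w5, w6, w7}): φ is true.
  w1 (successors {w2, w3, w4, w5, w6}): φ is true.
  w2 (successors {w0, w1, w2, w5, w7}): φ is true.
  w3 (successors {w1, w4, w5}): φ is false.
  w4 (successors {w0, w1, w3, w7}): φ is true.
  w5 (successors {w0, w1, w2, w3, w5, w6, w7}): φ is true.
  w6 (successors {w0, w1, w5}): φ is false.
  w7 (successors {w0, w2, w4, w5, w7}): φ is true.
For instance, at w6:
  At w6: not not s is true, Dia p is false, so not not s -> Dia p is false.
    At w6: Dia p requires p at some successor in {w0, w1, w5}.
      At w0: p is false.
      At w1: p is false.
      At w5: p is false.
    So Dia p is false at w6.
Satisfying worlds: {w0, w1, w2, w4, w5, w7}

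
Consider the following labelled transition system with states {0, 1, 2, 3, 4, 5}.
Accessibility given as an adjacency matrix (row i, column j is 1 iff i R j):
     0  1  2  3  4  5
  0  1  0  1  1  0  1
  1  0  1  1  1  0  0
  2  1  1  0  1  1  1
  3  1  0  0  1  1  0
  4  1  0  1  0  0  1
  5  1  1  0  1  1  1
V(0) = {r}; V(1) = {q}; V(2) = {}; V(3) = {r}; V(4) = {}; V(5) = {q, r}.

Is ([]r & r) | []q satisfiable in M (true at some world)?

Let φ = ([]r & r) | []q. Evaluate φ at each world:
  0 (successors {0, 2, 3, 5}): φ is false.
  1 (successors {1, 2, 3}): φ is false.
  2 (successors {0, 1, 3, 4, 5}): φ is false.
  3 (successors {0, 3, 4}): φ is false.
  4 (successors {0, 2, 5}): φ is false.
  5 (successors {0, 1, 3, 4, 5}): φ is false.
For instance, at 0:
  At 0: []r & r is false, []q is false, so ([]r & r) | []q is false.
    At 0: []r is false, r is true, so []r & r is false.
      At 0: []r requires r at every successor {0, 2, 3, 5}.
        r fails at 2, so []r is false at 0.
    At 0: []q requires q at every successor {0, 2, 3, 5}.
      q fails at 0, so []q is false at 0.

No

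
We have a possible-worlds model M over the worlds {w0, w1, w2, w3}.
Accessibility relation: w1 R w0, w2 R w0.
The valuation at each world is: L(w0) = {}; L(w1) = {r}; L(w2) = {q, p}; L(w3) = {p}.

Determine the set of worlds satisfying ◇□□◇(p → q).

Recall that □ψ holds at a world iff ψ holds at every accessible world, and ◇ψ holds iff ψ holds at some accessible world.
Let φ = ◇□□◇(p → q). Evaluate φ at each world:
  w0 (successors ∅): φ is false.
  w1 (successors {w0}): φ is true.
  w2 (successors {w0}): φ is true.
  w3 (successors ∅): φ is false.
For instance, at w1:
  At w1: ◇□□◇(p → q) requires □□◇(p → q) at some successor in {w0}.
    □□◇(p → q) holds at w0, so ◇□□◇(p → q) is true at w1.
      At w0: no accessible worlds, so □□◇(p → q) holds vacuously.
Satisfying worlds: {w1, w2}

w1, w2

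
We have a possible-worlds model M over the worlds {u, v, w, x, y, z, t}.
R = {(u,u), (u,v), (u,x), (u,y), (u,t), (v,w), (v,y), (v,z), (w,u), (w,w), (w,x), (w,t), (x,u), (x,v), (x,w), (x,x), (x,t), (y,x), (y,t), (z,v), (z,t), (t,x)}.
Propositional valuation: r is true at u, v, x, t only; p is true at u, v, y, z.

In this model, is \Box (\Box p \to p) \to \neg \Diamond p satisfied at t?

Yes

At t: \Box (\Box p \to p) is true, \neg \Diamond p is true, so \Box (\Box p \to p) \to \neg \Diamond p is true.
  At t: \Box (\Box p \to p) requires \Box p \to p at every successor {x}.
      At x: \Box p is false, p is false, so \Box p \to p is true.
  So \Box (\Box p \to p) is true at t.
  At t: \Diamond p is false, so \neg \Diamond p is true.
    At t: \Diamond p requires p at some successor in {x}.
      At x: p is false.
    So \Diamond p is false at t.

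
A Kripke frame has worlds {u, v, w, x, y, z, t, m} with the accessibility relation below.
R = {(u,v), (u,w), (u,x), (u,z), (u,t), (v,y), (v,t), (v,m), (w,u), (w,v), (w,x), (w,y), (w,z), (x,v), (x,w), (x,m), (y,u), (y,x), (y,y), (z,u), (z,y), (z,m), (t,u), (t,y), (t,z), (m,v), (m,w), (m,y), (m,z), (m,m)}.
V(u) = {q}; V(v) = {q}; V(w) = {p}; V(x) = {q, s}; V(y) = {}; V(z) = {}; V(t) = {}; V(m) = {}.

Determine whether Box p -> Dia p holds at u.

At u: Box p is false, Dia p is true, so Box p -> Dia p is true.
  At u: Box p requires p at every successor {v, w, x, z, t}.
    p fails at v, so Box p is false at u.
  At u: Dia p requires p at some successor in {v, w, x, z, t}.
    p holds at w, so Dia p is true at u.

Yes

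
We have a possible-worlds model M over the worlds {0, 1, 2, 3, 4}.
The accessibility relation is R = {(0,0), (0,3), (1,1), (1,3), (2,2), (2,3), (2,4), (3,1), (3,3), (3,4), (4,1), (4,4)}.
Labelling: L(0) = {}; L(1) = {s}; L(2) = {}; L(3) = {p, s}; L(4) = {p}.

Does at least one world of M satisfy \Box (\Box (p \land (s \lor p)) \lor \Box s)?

No

Let φ = \Box (\Box (p \land (s \lor p)) \lor \Box s). Evaluate φ at each world:
  0 (successors {0, 3}): φ is false.
  1 (successors {1, 3}): φ is false.
  2 (successors {2, 3, 4}): φ is false.
  3 (successors {1, 3, 4}): φ is false.
  4 (successors {1, 4}): φ is false.
For instance, at 2:
  At 2: \Box (\Box (p \land (s \lor p)) \lor \Box s) requires \Box (p \land (s \lor p)) \lor \Box s at every successor {2, 3, 4}.
    \Box (p \land (s \lor p)) \lor \Box s fails at 2, so \Box (\Box (p \land (s \lor p)) \lor \Box s) is false at 2.
      At 2: \Box (p \land (s \lor p)) is false, \Box s is false, so \Box (p \land (s \lor p)) \lor \Box s is false.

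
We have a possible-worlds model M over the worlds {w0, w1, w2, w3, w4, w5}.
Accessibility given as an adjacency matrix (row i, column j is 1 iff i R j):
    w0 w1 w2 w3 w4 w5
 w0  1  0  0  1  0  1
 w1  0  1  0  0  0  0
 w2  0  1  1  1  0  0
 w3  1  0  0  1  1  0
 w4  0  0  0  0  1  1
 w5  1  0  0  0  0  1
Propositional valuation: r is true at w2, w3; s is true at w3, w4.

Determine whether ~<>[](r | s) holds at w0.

Yes

At w0: <>[](r | s) is false, so ~<>[](r | s) is true.
  At w0: <>[](r | s) requires [](r | s) at some successor in {w0, w3, w5}.
    At w0: [](r | s) is false.
    At w3: [](r | s) is false.
    At w5: [](r | s) is false.
  So <>[](r | s) is false at w0.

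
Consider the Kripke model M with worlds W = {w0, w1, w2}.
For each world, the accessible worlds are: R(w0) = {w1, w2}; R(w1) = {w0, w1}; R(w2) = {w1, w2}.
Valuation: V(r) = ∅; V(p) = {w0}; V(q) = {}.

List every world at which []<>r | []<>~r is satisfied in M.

Let φ = []<>r | []<>~r. Evaluate φ at each world:
  w0 (successors {w1, w2}): φ is true.
  w1 (successors {w0, w1}): φ is true.
  w2 (successors {w1, w2}): φ is true.
For instance, at w1:
  At w1: []<>r is false, []<>~r is true, so []<>r | []<>~r is true.
    At w1: []<>r requires <>r at every successor {w0, w1}.
      <>r fails at w0, so []<>r is false at w1.
    At w1: []<>~r requires <>~r at every successor {w0, w1}.
      At w0: <>~r is true.
      At w1: <>~r is true.
    So []<>~r is true at w1.
Satisfying worlds: {w0, w1, w2}

w0, w1, w2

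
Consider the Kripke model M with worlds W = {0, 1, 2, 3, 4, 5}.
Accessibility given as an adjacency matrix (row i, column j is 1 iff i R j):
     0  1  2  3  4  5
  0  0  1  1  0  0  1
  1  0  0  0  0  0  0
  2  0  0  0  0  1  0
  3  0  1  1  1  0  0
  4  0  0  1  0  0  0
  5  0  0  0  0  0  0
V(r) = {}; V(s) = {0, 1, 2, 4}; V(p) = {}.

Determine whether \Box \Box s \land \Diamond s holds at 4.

At 4: \Box \Box s is true, \Diamond s is true, so \Box \Box s \land \Diamond s is true.
  At 4: \Box \Box s requires \Box s at every successor {2}.
      At 2: \Box s requires s at every successor {4}.
        At 4: s is true.
      So \Box s is true at 2.
  So \Box \Box s is true at 4.
  At 4: \Diamond s requires s at some successor in {2}.
    s holds at 2, so \Diamond s is true at 4.

Yes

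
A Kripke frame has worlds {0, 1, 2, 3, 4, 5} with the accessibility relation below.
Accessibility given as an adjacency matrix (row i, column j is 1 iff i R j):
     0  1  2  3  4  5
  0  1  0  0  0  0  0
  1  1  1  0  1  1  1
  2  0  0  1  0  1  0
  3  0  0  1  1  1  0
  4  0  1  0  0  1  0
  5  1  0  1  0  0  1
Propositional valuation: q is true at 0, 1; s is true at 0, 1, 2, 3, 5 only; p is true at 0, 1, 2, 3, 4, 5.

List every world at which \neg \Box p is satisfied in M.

none

Recall that \Box ψ holds at a world iff ψ holds at every accessible world, and \Diamond ψ holds iff ψ holds at some accessible world.
Let φ = \neg \Box p. Evaluate φ at each world:
  0 (successors {0}): φ is false.
  1 (successors {0, 1, 3, 4, 5}): φ is false.
  2 (successors {2, 4}): φ is false.
  3 (successors {2, 3, 4}): φ is false.
  4 (successors {1, 4}): φ is false.
  5 (successors {0, 2, 5}): φ is false.
For instance, at 1:
  At 1: \Box p is true, so \neg \Box p is false.
    At 1: \Box p requires p at every successor {0, 1, 3, 4, 5}.
      At 0: p is true.
      At 1: p is true.
      At 3: p is true.
      At 4: p is true.
      At 5: p is true.
    So \Box p is true at 1.
Satisfying worlds: none.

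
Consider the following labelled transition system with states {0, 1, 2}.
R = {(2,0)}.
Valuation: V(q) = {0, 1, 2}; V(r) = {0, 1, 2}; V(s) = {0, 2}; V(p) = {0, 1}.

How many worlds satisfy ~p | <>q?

Let φ = ~p | <>q. Evaluate φ at each world:
  0 (successors ∅): φ is false.
  1 (successors ∅): φ is false.
  2 (successors {0}): φ is true.
For instance, at 2:
  At 2: ~p is true, <>q is true, so ~p | <>q is true.
    At 2: <>q requires q at some successor in {0}.
      q holds at 0, so <>q is true at 2.
Satisfying worlds: {2}

1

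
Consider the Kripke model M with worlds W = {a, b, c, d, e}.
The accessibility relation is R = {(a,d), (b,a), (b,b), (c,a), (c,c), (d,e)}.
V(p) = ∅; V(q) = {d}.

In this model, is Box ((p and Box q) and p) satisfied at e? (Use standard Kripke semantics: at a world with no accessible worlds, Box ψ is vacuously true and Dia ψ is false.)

Yes

At e: no accessible worlds, so Box ((p and Box q) and p) holds vacuously.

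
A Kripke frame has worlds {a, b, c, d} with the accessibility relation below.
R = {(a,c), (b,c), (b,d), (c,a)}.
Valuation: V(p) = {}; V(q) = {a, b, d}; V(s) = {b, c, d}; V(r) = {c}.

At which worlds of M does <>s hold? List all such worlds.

a, b

Let φ = <>s. Evaluate φ at each world:
  a (successors {c}): φ is true.
  b (successors {c, d}): φ is true.
  c (successors {a}): φ is false.
  d (successors ∅): φ is false.
For instance, at b:
  At b: <>s requires s at some successor in {c, d}.
    s holds at c, so <>s is true at b.
Satisfying worlds: {a, b}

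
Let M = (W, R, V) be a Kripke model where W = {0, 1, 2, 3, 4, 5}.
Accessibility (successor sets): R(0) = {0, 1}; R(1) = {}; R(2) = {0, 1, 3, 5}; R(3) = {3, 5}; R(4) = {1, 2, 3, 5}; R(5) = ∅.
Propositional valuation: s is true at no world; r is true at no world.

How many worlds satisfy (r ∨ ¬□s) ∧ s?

0

Recall that □ψ holds at a world iff ψ holds at every accessible world, and ◇ψ holds iff ψ holds at some accessible world.
Let φ = (r ∨ ¬□s) ∧ s. Evaluate φ at each world:
  0 (successors {0, 1}): φ is false.
  1 (successors ∅): φ is false.
  2 (successors {0, 1, 3, 5}): φ is false.
  3 (successors {3, 5}): φ is false.
  4 (successors {1, 2, 3, 5}): φ is false.
  5 (successors ∅): φ is false.
For instance, at 0:
  At 0: r ∨ ¬□s is true, s is false, so (r ∨ ¬□s) ∧ s is false.
    At 0: r is false, ¬□s is true, so r ∨ ¬□s is true.
      At 0: □s is false, so ¬□s is true.
Satisfying worlds: none.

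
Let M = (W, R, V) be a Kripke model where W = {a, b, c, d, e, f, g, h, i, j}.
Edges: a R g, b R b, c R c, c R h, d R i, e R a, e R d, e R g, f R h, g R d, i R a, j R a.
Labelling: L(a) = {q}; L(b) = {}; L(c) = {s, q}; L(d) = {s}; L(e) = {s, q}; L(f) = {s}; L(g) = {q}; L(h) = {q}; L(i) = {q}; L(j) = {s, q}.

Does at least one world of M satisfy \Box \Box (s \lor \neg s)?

Yes

Let φ = \Box \Box (s \lor \neg s). Evaluate φ at each world:
  a (successors {g}): φ is true.
  b (successors {b}): φ is true.
  c (successors {c, h}): φ is true.
  d (successors {i}): φ is true.
  e (successors {a, d, g}): φ is true.
  f (successors {h}): φ is true.
  g (successors {d}): φ is true.
  h (successors ∅): φ is true.
  i (successors {a}): φ is true.
  j (successors {a}): φ is true.
Detail at a (witness):
  At a: \Box \Box (s \lor \neg s) requires \Box (s \lor \neg s) at every successor {g}.
      At g: \Box (s \lor \neg s) requires s \lor \neg s at every successor {d}.
        At d: s \lor \neg s is true.
      So \Box (s \lor \neg s) is true at g.
  So \Box \Box (s \lor \neg s) is true at a.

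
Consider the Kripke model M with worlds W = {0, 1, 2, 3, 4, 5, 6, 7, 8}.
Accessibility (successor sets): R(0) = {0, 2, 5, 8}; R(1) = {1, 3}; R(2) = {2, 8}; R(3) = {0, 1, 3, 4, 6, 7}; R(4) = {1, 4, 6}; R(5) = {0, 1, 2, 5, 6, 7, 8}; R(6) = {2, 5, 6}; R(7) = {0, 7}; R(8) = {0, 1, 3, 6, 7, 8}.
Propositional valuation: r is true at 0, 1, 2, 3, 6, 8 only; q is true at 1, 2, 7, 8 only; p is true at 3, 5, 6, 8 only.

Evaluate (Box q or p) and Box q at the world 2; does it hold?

At 2: Box q or p is true, Box q is true, so (Box q or p) and Box q is true.
  At 2: Box q is true, p is false, so Box q or p is true.
    At 2: Box q requires q at every successor {2, 8}.
      At 2: q is true.
      At 8: q is true.
    So Box q is true at 2.
  At 2: Box q requires q at every successor {2, 8}.
    At 2: q is true.
    At 8: q is true.
  So Box q is true at 2.

Yes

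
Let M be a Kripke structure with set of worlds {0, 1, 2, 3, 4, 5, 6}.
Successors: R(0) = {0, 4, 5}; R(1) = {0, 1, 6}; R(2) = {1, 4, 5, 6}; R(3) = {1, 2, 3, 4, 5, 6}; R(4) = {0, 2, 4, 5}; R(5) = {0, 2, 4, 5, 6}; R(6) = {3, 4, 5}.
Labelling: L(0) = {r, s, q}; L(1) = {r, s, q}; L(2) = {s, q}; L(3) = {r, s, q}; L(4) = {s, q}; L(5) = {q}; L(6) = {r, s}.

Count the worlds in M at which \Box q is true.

Let φ = \Box q. Evaluate φ at each world:
  0 (successors {0, 4, 5}): φ is true.
  1 (successors {0, 1, 6}): φ is false.
  2 (successors {1, 4, 5, 6}): φ is false.
  3 (successors {1, 2, 3, 4, 5, 6}): φ is false.
  4 (successors {0, 2, 4, 5}): φ is true.
  5 (successors {0, 2, 4, 5, 6}): φ is false.
  6 (successors {3, 4, 5}): φ is true.
For instance, at 6:
  At 6: \Box q requires q at every successor {3, 4, 5}.
    At 3: q is true.
    At 4: q is true.
    At 5: q is true.
  So \Box q is true at 6.
Satisfying worlds: {0, 4, 6}

3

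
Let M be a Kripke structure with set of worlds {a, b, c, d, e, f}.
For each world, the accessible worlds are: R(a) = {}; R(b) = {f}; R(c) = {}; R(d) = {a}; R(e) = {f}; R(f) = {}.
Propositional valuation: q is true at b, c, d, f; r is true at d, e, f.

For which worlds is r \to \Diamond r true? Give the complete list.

Let φ = r \to \Diamond r. Evaluate φ at each world:
  a (successors ∅): φ is true.
  b (successors {f}): φ is true.
  c (successors ∅): φ is true.
  d (successors {a}): φ is false.
  e (successors {f}): φ is true.
  f (successors ∅): φ is false.
For instance, at b:
  At b: r is false, \Diamond r is true, so r \to \Diamond r is true.
    At b: \Diamond r requires r at some successor in {f}.
      r holds at f, so \Diamond r is true at b.
Satisfying worlds: {a, b, c, e}

a, b, c, e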